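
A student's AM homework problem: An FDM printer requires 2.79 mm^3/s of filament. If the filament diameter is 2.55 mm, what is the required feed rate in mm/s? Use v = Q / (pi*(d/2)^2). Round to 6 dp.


A = pi*(2.55/2)^2 = 5.107052
v = 2.79 / 5.107052 = 0.546303 mm/s


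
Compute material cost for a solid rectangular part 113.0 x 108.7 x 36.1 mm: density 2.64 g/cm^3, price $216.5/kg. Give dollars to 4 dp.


V = 113.0 * 108.7 * 36.1 = 443419.91 mm^3 = 443.41991 cm^3
Mass = 443.41991 * 2.64 / 1000 = 1.17062856 kg
Cost = 1.17062856 * 216.5 = 253.4411 $


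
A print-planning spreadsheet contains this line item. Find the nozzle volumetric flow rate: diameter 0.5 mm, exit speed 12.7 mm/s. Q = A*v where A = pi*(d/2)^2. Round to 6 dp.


A = pi*(0.5/2)^2 = 0.19634954 mm^2
Q = 0.19634954 * 12.7 = 2.493639 mm^3/s


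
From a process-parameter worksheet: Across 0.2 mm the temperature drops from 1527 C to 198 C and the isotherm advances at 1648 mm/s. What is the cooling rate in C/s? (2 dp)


G = (1527-198)/0.2 = 6645.0 C/mm
CR = 6645.0 * 1648 = 10950960.0 C/s


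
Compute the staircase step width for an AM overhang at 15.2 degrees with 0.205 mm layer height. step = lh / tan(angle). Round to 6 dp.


step = 0.205 / tan(15.2) = 0.754525 mm


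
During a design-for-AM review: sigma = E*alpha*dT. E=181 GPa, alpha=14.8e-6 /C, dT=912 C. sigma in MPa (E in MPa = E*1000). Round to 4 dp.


sigma = 181*1000 * 14.8e-6 * 912 = 2443.0656 MPa


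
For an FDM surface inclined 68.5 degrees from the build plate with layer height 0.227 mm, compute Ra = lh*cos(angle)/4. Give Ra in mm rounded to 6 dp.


Ra = 0.227 * cos(68.5) / 4 = 0.020799 mm


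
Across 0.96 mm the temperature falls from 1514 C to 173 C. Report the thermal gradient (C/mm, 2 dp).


G = (1514-173)/0.96 = 1396.88 C/mm


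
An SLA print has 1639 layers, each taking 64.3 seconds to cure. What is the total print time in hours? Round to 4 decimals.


t = 1639 * 64.3 / 3600 = 29.2744 hrs


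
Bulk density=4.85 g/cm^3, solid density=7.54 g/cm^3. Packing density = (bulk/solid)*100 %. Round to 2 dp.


Packing = (4.85/7.54)*100 = 64.32 %


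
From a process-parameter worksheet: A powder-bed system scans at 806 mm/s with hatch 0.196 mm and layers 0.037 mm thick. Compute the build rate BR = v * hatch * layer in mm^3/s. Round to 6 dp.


Rate = 806 * 0.196 * 0.037 = 5.845112 mm^3/s


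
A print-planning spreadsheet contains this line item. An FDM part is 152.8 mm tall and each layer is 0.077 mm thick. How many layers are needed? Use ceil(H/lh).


Layers = ceil(152.8/0.077) = 1985


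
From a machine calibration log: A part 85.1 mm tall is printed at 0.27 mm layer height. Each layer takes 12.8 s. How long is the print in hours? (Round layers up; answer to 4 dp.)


Layers = ceil(85.1/0.27) = 316
t = 316 * 12.8 / 3600 = 1.1236 hrs


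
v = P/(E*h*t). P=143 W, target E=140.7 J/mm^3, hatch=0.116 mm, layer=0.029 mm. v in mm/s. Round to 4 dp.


v = 143 / (140.7*0.116*0.029) = 302.1245 mm/s


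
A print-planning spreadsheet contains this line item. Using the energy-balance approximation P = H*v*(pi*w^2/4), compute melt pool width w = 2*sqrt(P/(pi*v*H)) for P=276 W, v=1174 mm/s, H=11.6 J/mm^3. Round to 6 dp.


w = 2*sqrt(276/(pi*1174*11.6)) = 0.160637 mm


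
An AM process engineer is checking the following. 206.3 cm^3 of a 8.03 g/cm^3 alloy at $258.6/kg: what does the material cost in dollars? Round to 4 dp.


Mass = 206.3*8.03/1000 = 1.656589 kg
Cost = 1.656589 * 258.6 = 428.3939 $


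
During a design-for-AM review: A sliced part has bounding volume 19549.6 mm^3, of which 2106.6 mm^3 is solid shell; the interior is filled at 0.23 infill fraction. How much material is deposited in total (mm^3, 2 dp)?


V_infill = (19549.6 - 2106.6) * 0.23 = 4011.89
V_total = 2106.6 + 4011.89 = 6118.49 mm^3


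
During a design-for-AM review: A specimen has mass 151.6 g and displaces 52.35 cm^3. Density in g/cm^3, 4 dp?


rho = 151.6 / 52.35 = 2.8959 g/cm^3


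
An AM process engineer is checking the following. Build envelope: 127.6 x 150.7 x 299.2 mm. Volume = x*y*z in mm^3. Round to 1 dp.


V = 127.6 * 150.7 * 299.2 = 5753412.5 mm^3


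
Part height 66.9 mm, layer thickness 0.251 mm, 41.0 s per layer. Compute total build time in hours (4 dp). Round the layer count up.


Layers = ceil(66.9/0.251) = 267
t = 267 * 41.0 / 3600 = 3.0408 hrs


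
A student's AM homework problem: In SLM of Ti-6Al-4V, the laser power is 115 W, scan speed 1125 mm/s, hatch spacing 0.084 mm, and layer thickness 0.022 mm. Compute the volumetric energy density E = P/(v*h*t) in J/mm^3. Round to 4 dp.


E = 115 / (1125*0.084*0.022) = 55.3151 J/mm^3


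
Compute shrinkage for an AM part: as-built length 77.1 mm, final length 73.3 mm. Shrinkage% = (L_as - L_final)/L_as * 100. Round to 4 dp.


Shrinkage = ((77.1-73.3)/77.1)*100 = 4.9287 %


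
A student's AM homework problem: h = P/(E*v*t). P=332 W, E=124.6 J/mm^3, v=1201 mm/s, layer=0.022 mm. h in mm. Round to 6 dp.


h = 332 / (124.6*1201*0.022) = 0.100845 mm


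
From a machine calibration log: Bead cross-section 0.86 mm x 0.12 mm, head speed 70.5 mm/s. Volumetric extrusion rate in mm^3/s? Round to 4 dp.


Rate = 0.86 * 0.12 * 70.5 = 7.2756 mm^3/s


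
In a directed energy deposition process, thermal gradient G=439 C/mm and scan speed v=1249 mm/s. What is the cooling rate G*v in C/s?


CR = 439 * 1249 = 548311 C/s


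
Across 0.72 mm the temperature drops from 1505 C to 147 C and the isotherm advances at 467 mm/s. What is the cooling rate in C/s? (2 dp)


G = (1505-147)/0.72 = 1886.11111111 C/mm
CR = 1886.11111111 * 467 = 880813.89 C/s


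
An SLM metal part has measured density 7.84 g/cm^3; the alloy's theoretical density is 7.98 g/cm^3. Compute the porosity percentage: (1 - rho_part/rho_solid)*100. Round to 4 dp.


Porosity = (1-7.84/7.98)*100 = 1.7544 %


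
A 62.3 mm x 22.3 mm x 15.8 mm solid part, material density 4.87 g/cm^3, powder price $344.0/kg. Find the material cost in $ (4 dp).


V = 62.3 * 22.3 * 15.8 = 21950.782 mm^3 = 21.950782 cm^3
Mass = 21.950782 * 4.87 / 1000 = 0.10690031 kg
Cost = 0.10690031 * 344.0 = 36.7737 $


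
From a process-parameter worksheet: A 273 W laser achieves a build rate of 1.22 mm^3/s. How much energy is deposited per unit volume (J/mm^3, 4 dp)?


SE = 273 / 1.22 = 223.7705 J/mm^3


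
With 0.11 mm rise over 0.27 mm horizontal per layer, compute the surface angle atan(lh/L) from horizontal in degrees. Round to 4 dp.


angle = atan(0.11/0.27) = 22.1663 degrees


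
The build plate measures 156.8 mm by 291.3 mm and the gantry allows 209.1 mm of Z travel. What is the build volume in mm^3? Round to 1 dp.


V = 156.8 * 291.3 * 209.1 = 9550818.1 mm^3


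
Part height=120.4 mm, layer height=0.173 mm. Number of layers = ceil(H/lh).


Layers = ceil(120.4/0.173) = 696


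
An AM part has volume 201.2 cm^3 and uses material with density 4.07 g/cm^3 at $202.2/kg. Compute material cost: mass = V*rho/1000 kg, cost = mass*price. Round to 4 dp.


Mass = 201.2*4.07/1000 = 0.818884 kg
Cost = 0.818884 * 202.2 = 165.5783 $


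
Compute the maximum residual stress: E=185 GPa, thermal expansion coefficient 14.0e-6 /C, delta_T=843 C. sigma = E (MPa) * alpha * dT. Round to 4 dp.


sigma = 185*1000 * 14.0e-6 * 843 = 2183.37 MPa


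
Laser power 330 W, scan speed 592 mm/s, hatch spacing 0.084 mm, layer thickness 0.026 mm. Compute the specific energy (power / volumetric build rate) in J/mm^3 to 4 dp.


Build rate = 592 * 0.084 * 0.026 = 1.292928 mm^3/s
SE = 330 / 1.292928 = 255.2346 J/mm^3


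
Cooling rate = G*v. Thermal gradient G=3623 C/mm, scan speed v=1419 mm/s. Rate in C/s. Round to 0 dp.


CR = 3623 * 1419 = 5141037 C/s


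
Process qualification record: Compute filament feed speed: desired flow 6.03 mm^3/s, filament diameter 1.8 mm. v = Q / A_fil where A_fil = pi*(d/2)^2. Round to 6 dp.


A = pi*(1.8/2)^2 = 2.54469
v = 6.03 / 2.54469 = 2.36964 mm/s


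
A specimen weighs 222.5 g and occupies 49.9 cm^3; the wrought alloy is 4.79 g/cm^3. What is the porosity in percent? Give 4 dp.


rho_part = 222.5 / 49.9 = 4.45891784 g/cm^3
Porosity = (1 - 4.45891784/4.79)*100 = 6.9119 %


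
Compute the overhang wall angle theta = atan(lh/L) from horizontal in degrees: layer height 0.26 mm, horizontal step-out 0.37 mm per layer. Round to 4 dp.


angle = atan(0.26/0.37) = 35.0958 degrees


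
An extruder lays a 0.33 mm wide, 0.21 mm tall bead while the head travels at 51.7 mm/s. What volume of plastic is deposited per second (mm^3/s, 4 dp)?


Rate = 0.33 * 0.21 * 51.7 = 3.5828 mm^3/s


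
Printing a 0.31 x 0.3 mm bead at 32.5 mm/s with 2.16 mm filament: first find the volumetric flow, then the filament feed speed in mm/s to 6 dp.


Q = 0.31 * 0.3 * 32.5 = 3.0225 mm^3/s
A_fil = pi*(2.16/2)^2 = 3.66435367 mm^2
v_feed = 3.0225 / 3.66435367 = 0.824839 mm/s


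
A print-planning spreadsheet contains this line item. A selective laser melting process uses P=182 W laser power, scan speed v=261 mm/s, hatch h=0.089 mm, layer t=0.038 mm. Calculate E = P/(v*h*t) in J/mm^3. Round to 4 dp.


E = 182 / (261*0.089*0.038) = 206.1851 J/mm^3


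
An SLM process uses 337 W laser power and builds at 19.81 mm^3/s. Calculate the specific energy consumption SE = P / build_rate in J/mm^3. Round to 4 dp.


SE = 337 / 19.81 = 17.0116 J/mm^3


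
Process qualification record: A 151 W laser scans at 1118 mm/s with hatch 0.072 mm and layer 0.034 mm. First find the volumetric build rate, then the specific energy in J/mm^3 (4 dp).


Build rate = 1118 * 0.072 * 0.034 = 2.736864 mm^3/s
SE = 151 / 2.736864 = 55.1726 J/mm^3


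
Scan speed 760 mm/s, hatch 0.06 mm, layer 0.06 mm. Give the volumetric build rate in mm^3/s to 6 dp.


Rate = 760 * 0.06 * 0.06 = 2.736 mm^3/s


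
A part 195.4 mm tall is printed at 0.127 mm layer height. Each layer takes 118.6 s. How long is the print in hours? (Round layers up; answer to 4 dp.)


Layers = ceil(195.4/0.127) = 1539
t = 1539 * 118.6 / 3600 = 50.7015 hrs


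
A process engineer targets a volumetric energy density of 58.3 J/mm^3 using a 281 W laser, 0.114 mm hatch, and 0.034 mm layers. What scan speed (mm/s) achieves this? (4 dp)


v = 281 / (58.3*0.114*0.034) = 1243.5235 mm/s


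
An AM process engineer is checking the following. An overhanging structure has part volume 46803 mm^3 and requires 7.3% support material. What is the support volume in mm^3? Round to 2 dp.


V_support = 46803 * 0.073 = 3416.62 mm^3


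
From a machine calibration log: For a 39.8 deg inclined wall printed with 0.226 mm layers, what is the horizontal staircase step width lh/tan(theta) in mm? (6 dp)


step = 0.226 / tan(39.8) = 0.271254 mm


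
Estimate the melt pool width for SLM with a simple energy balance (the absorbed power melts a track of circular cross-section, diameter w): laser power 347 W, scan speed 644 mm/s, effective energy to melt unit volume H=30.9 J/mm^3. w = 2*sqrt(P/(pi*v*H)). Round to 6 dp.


w = 2*sqrt(347/(pi*644*30.9)) = 0.149004 mm


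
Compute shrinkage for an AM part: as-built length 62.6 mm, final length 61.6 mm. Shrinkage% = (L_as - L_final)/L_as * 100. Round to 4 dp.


Shrinkage = ((62.6-61.6)/62.6)*100 = 1.5974 %


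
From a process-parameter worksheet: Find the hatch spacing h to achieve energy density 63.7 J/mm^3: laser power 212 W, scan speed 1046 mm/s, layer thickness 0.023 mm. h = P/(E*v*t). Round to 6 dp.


h = 212 / (63.7*1046*0.023) = 0.138337 mm


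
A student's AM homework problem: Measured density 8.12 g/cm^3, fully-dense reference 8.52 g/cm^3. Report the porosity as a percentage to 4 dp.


Porosity = (1-8.12/8.52)*100 = 4.6948 %


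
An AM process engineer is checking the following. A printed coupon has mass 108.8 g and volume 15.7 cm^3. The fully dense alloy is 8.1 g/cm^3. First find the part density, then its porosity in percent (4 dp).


rho_part = 108.8 / 15.7 = 6.92993631 g/cm^3
Porosity = (1 - 6.92993631/8.1)*100 = 14.4452 %


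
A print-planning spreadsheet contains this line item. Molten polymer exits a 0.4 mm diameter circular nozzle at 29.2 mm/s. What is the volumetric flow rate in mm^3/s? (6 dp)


A = pi*(0.4/2)^2 = 0.12566371 mm^2
Q = 0.12566371 * 29.2 = 3.66938 mm^3/s


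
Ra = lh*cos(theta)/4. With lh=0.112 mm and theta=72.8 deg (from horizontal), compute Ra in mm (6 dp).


Ra = 0.112 * cos(72.8) / 4 = 0.00828 mm


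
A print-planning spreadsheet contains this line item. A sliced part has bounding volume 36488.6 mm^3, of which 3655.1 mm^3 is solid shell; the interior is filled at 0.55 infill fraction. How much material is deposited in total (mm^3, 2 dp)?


V_infill = (36488.6 - 3655.1) * 0.55 = 18058.43
V_total = 3655.1 + 18058.43 = 21713.53 mm^3


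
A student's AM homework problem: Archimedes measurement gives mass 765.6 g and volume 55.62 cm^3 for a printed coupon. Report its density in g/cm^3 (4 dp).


rho = 765.6 / 55.62 = 13.7648 g/cm^3


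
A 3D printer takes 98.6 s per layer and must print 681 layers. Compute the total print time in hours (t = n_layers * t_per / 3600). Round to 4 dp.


t = 681 * 98.6 / 3600 = 18.6518 hrs


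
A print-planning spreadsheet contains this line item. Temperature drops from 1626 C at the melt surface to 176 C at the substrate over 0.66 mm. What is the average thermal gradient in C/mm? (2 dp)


G = (1626-176)/0.66 = 2196.97 C/mm


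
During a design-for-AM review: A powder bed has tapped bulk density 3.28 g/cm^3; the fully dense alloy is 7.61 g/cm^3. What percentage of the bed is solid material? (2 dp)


Packing = (3.28/7.61)*100 = 43.1 %


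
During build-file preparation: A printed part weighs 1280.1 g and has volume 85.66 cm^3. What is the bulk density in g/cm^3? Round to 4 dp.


rho = 1280.1 / 85.66 = 14.944 g/cm^3


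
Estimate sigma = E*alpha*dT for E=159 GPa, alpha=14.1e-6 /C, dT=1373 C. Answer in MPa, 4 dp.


sigma = 159*1000 * 14.1e-6 * 1373 = 3078.1287 MPa


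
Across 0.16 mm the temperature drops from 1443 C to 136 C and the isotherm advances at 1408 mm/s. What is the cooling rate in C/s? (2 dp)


G = (1443-136)/0.16 = 8168.75 C/mm
CR = 8168.75 * 1408 = 11501600.0 C/s


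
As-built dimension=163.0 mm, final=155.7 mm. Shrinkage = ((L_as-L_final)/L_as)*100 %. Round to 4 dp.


Shrinkage = ((163.0-155.7)/163.0)*100 = 4.4785 %


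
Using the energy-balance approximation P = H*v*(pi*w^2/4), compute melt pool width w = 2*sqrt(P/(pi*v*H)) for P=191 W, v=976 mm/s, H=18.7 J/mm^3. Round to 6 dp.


w = 2*sqrt(191/(pi*976*18.7)) = 0.115432 mm


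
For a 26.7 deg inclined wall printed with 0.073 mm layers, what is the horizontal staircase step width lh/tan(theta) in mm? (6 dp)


step = 0.073 / tan(26.7) = 0.145144 mm


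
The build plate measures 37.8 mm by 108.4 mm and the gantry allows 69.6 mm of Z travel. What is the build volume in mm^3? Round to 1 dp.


V = 37.8 * 108.4 * 69.6 = 285187.4 mm^3


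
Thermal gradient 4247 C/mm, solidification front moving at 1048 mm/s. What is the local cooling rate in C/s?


CR = 4247 * 1048 = 4450856 C/s


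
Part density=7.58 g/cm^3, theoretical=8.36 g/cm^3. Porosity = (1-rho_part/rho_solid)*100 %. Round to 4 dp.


Porosity = (1-7.58/8.36)*100 = 9.3301 %


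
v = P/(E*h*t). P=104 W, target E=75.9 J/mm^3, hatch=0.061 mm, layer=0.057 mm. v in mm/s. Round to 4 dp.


v = 104 / (75.9*0.061*0.057) = 394.0822 mm/s


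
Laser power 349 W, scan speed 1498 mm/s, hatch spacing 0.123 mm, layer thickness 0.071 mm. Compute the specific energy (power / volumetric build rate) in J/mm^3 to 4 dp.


Build rate = 1498 * 0.123 * 0.071 = 13.082034 mm^3/s
SE = 349 / 13.082034 = 26.6778 J/mm^3


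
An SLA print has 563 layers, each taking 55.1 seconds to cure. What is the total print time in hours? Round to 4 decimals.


t = 563 * 55.1 / 3600 = 8.617 hrs


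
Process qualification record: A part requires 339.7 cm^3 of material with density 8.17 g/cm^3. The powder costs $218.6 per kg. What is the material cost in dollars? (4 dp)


Mass = 339.7*8.17/1000 = 2.775349 kg
Cost = 2.775349 * 218.6 = 606.6913 $


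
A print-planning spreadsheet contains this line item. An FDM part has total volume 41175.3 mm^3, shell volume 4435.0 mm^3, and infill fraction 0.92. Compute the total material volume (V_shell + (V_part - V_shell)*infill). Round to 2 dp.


V_infill = (41175.3 - 4435.0) * 0.92 = 33801.08
V_total = 4435.0 + 33801.08 = 38236.08 mm^3


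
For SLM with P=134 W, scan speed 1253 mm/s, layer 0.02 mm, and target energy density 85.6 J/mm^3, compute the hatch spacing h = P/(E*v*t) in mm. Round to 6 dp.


h = 134 / (85.6*1253*0.02) = 0.062467 mm


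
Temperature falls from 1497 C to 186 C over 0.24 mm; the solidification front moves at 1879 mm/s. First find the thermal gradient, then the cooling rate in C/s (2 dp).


G = (1497-186)/0.24 = 5462.5 C/mm
CR = 5462.5 * 1879 = 10264037.5 C/s


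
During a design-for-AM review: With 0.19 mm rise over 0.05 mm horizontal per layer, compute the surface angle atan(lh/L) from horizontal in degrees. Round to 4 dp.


angle = atan(0.19/0.05) = 75.2564 degrees


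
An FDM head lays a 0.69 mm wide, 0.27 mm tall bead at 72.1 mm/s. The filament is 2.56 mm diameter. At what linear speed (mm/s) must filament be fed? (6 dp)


Q = 0.69 * 0.27 * 72.1 = 13.43223 mm^3/s
A_fil = pi*(2.56/2)^2 = 5.1471854 mm^2
v_feed = 13.43223 / 5.1471854 = 2.609626 mm/s


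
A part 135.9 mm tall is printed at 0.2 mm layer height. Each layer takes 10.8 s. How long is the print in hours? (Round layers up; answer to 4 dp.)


Layers = ceil(135.9/0.2) = 680
t = 680 * 10.8 / 3600 = 2.04 hrs


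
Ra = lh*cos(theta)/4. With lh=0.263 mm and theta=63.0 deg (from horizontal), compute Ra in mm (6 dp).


Ra = 0.263 * cos(63.0) / 4 = 0.02985 mm


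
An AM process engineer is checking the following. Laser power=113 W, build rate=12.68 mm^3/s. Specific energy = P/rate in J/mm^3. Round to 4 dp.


SE = 113 / 12.68 = 8.9117 J/mm^3


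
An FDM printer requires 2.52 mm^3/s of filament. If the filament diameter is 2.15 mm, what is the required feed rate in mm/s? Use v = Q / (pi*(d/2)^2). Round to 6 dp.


A = pi*(2.15/2)^2 = 3.630503
v = 2.52 / 3.630503 = 0.694119 mm/s


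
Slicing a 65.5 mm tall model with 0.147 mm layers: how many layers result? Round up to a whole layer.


Layers = ceil(65.5/0.147) = 446


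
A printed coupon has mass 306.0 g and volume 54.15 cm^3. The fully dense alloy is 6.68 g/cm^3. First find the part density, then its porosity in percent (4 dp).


rho_part = 306.0 / 54.15 = 5.65096953 g/cm^3
Porosity = (1 - 5.65096953/6.68)*100 = 15.4046 %


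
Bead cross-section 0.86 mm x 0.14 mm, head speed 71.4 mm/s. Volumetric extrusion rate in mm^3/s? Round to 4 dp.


Rate = 0.86 * 0.14 * 71.4 = 8.5966 mm^3/s


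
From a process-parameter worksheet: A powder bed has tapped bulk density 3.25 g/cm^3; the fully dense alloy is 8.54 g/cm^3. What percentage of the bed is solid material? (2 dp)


Packing = (3.25/8.54)*100 = 38.06 %


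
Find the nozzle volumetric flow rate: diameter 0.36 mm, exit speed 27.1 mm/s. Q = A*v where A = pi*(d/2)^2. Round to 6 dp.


A = pi*(0.36/2)^2 = 0.1017876 mm^2
Q = 0.1017876 * 27.1 = 2.758444 mm^3/s


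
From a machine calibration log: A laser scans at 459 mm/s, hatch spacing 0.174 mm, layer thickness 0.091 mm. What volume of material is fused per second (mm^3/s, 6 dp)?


Rate = 459 * 0.174 * 0.091 = 7.267806 mm^3/s


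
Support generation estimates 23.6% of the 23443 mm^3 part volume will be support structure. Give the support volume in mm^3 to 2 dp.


V_support = 23443 * 0.236 = 5532.55 mm^3


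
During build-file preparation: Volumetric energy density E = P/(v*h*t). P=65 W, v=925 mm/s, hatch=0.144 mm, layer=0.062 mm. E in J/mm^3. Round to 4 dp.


E = 65 / (925*0.144*0.062) = 7.8708 J/mm^3


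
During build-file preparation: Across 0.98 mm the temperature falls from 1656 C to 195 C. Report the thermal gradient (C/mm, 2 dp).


G = (1656-195)/0.98 = 1490.82 C/mm


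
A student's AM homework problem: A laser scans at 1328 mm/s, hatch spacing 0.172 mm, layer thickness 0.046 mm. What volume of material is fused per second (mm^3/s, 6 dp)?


Rate = 1328 * 0.172 * 0.046 = 10.507136 mm^3/s


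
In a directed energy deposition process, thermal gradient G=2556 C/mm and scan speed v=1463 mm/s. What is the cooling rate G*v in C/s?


CR = 2556 * 1463 = 3739428 C/s


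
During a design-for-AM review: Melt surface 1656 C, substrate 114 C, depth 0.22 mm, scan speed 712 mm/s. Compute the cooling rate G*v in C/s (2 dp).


G = (1656-114)/0.22 = 7009.09090909 C/mm
CR = 7009.09090909 * 712 = 4990472.73 C/s


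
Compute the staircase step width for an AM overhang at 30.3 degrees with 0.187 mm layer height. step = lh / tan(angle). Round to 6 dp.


step = 0.187 / tan(30.3) = 0.320012 mm


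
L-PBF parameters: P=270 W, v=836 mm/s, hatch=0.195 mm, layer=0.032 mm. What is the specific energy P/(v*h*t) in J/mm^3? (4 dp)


Build rate = 836 * 0.195 * 0.032 = 5.21664 mm^3/s
SE = 270 / 5.21664 = 51.7575 J/mm^3


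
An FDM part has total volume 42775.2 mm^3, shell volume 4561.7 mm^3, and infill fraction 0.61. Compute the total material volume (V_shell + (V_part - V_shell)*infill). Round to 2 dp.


V_infill = (42775.2 - 4561.7) * 0.61 = 23310.24
V_total = 4561.7 + 23310.24 = 27871.94 mm^3


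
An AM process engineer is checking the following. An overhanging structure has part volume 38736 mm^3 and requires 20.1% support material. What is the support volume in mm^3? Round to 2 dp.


V_support = 38736 * 0.201 = 7785.94 mm^3


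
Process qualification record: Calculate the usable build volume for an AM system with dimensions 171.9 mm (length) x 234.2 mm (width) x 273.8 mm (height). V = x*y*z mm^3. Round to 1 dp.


V = 171.9 * 234.2 * 273.8 = 11022908.7 mm^3


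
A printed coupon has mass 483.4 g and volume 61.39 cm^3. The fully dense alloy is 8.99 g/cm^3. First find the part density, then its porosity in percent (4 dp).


rho_part = 483.4 / 61.39 = 7.87424662 g/cm^3
Porosity = (1 - 7.87424662/8.99)*100 = 12.411 %


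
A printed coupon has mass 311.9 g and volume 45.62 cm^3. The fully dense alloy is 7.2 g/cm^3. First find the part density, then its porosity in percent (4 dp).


rho_part = 311.9 / 45.62 = 6.83691363 g/cm^3
Porosity = (1 - 6.83691363/7.2)*100 = 5.0429 %


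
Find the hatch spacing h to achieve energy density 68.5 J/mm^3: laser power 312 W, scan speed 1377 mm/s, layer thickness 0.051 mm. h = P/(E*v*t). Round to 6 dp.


h = 312 / (68.5*1377*0.051) = 0.064857 mm


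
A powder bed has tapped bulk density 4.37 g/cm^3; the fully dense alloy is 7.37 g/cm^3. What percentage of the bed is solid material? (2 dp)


Packing = (4.37/7.37)*100 = 59.29 %


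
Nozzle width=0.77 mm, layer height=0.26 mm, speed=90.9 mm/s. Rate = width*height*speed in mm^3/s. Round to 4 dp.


Rate = 0.77 * 0.26 * 90.9 = 18.1982 mm^3/s


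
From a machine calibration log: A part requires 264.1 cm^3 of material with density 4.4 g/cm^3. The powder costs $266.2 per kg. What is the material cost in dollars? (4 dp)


Mass = 264.1*4.4/1000 = 1.16204 kg
Cost = 1.16204 * 266.2 = 309.335 $


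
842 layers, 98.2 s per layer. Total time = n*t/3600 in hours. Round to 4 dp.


t = 842 * 98.2 / 3600 = 22.9679 hrs


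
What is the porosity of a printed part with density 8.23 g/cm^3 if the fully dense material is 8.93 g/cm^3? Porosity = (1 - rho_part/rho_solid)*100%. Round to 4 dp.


Porosity = (1-8.23/8.93)*100 = 7.8387 %


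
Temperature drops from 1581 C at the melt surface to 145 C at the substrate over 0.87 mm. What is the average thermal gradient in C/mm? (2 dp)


G = (1581-145)/0.87 = 1650.57 C/mm


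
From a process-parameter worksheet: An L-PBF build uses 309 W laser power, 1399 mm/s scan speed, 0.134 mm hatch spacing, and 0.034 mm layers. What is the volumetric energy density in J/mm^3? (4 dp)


E = 309 / (1399*0.134*0.034) = 48.4794 J/mm^3


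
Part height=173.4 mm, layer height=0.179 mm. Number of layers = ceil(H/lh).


Layers = ceil(173.4/0.179) = 969


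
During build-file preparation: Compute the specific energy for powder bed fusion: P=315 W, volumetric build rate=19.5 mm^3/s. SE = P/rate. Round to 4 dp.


SE = 315 / 19.5 = 16.1538 J/mm^3


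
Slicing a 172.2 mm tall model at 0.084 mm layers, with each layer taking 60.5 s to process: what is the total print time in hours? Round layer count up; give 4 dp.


Layers = ceil(172.2/0.084) = 2050
t = 2050 * 60.5 / 3600 = 34.4514 hrs


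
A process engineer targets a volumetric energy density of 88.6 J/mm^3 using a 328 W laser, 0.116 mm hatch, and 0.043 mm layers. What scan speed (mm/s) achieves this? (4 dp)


v = 328 / (88.6*0.116*0.043) = 742.1876 mm/s


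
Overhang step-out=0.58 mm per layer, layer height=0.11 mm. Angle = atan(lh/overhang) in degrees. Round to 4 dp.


angle = atan(0.11/0.58) = 10.7389 degrees


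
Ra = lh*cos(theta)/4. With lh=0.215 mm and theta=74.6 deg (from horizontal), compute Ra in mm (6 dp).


Ra = 0.215 * cos(74.6) / 4 = 0.014274 mm


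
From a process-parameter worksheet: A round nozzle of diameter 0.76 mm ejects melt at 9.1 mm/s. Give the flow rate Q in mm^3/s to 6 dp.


A = pi*(0.76/2)^2 = 0.45364598 mm^2
Q = 0.45364598 * 9.1 = 4.128178 mm^3/s


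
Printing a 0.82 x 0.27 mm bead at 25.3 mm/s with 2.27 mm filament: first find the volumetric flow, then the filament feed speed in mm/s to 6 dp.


Q = 0.82 * 0.27 * 25.3 = 5.60142 mm^3/s
A_fil = pi*(2.27/2)^2 = 4.0470782 mm^2
v_feed = 5.60142 / 4.0470782 = 1.384065 mm/s


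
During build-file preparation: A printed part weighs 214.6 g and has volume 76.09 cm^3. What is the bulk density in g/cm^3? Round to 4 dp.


rho = 214.6 / 76.09 = 2.8203 g/cm^3


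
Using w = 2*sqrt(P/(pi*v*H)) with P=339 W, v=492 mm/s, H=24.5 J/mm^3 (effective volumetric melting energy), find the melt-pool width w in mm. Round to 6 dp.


w = 2*sqrt(339/(pi*492*24.5)) = 0.18923 mm


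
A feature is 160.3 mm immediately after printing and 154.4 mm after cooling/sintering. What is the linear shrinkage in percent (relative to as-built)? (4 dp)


Shrinkage = ((160.3-154.4)/160.3)*100 = 3.6806 %


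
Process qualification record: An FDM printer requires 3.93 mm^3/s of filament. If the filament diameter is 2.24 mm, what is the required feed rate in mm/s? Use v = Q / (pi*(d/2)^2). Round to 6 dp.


A = pi*(2.24/2)^2 = 3.940814
v = 3.93 / 3.940814 = 0.997256 mm/s


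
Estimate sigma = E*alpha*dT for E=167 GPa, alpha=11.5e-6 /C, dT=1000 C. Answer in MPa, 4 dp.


sigma = 167*1000 * 11.5e-6 * 1000 = 1920.5 MPa


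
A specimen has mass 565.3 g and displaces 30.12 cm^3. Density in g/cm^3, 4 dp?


rho = 565.3 / 30.12 = 18.7683 g/cm^3


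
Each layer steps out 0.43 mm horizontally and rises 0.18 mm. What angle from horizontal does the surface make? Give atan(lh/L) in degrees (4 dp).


angle = atan(0.18/0.43) = 22.7144 degrees


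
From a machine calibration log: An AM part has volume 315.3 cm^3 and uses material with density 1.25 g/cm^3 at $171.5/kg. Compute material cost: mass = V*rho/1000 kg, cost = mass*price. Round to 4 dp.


Mass = 315.3*1.25/1000 = 0.394125 kg
Cost = 0.394125 * 171.5 = 67.5924 $


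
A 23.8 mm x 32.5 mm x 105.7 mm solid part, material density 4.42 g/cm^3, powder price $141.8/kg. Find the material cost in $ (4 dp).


V = 23.8 * 32.5 * 105.7 = 81758.95 mm^3 = 81.75895 cm^3
Mass = 81.75895 * 4.42 / 1000 = 0.36137456 kg
Cost = 0.36137456 * 141.8 = 51.2429 $


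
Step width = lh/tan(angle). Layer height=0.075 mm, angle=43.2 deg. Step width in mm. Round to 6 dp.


step = 0.075 / tan(43.2) = 0.079867 mm


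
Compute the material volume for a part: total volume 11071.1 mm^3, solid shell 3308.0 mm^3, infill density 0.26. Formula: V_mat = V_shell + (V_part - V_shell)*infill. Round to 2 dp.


V_infill = (11071.1 - 3308.0) * 0.26 = 2018.41
V_total = 3308.0 + 2018.41 = 5326.41 mm^3


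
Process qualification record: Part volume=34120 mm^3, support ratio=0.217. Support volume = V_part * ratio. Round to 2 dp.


V_support = 34120 * 0.217 = 7404.04 mm^3


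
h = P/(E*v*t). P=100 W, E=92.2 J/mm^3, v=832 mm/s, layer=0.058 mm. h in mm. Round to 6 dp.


h = 100 / (92.2*832*0.058) = 0.022476 mm


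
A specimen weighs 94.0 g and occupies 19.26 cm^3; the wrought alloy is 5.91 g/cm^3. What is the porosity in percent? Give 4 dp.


rho_part = 94.0 / 19.26 = 4.88058152 g/cm^3
Porosity = (1 - 4.88058152/5.91)*100 = 17.4182 %


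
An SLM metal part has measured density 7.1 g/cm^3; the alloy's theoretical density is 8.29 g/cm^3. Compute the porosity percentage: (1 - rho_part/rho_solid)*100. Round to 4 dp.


Porosity = (1-7.1/8.29)*100 = 14.3546 %


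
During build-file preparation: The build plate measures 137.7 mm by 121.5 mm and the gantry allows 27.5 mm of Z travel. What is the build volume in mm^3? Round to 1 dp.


V = 137.7 * 121.5 * 27.5 = 460090.1 mm^3


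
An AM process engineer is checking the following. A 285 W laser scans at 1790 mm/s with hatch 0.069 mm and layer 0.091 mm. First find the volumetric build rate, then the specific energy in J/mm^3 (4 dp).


Build rate = 1790 * 0.069 * 0.091 = 11.23941 mm^3/s
SE = 285 / 11.23941 = 25.3572 J/mm^3


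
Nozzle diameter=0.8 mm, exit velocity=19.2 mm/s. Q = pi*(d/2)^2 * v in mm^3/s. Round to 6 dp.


A = pi*(0.8/2)^2 = 0.50265482 mm^2
Q = 0.50265482 * 19.2 = 9.650973 mm^3/s


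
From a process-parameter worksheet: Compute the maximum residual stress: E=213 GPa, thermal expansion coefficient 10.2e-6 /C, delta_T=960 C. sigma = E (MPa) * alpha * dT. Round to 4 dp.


sigma = 213*1000 * 10.2e-6 * 960 = 2085.696 MPa


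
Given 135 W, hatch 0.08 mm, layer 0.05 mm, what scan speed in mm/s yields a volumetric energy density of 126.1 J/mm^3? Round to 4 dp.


v = 135 / (126.1*0.08*0.05) = 267.6447 mm/s


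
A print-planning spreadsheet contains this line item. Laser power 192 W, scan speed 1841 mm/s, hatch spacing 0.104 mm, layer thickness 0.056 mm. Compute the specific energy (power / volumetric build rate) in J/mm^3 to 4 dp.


Build rate = 1841 * 0.104 * 0.056 = 10.721984 mm^3/s
SE = 192 / 10.721984 = 17.9071 J/mm^3


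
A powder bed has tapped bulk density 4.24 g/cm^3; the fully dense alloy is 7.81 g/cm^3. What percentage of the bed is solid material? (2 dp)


Packing = (4.24/7.81)*100 = 54.29 %


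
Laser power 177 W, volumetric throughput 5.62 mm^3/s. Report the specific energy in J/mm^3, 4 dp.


SE = 177 / 5.62 = 31.4947 J/mm^3


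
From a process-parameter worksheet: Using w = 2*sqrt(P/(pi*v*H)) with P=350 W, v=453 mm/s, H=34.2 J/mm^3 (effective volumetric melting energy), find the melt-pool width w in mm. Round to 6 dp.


w = 2*sqrt(350/(pi*453*34.2)) = 0.1696 mm


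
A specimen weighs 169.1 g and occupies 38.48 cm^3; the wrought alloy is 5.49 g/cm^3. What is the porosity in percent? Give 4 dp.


rho_part = 169.1 / 38.48 = 4.39449064 g/cm^3
Porosity = (1 - 4.39449064/5.49)*100 = 19.9546 %


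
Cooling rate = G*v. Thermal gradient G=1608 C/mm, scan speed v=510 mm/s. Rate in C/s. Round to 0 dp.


CR = 1608 * 510 = 820080 C/s


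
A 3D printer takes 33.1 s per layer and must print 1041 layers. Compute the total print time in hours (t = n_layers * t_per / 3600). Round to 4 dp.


t = 1041 * 33.1 / 3600 = 9.5714 hrs


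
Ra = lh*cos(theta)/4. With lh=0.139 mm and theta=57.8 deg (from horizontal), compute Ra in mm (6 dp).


Ra = 0.139 * cos(57.8) / 4 = 0.018517 mm


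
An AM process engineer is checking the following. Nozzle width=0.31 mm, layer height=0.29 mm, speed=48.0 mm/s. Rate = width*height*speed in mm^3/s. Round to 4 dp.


Rate = 0.31 * 0.29 * 48.0 = 4.3152 mm^3/s


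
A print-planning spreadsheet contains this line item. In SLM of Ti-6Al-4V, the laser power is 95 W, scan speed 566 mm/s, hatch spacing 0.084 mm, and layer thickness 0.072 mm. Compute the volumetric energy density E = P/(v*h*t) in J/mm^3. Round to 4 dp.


E = 95 / (566*0.084*0.072) = 27.7521 J/mm^3


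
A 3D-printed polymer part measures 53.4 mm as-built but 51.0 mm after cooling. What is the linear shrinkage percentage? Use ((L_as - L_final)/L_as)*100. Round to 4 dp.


Shrinkage = ((53.4-51.0)/53.4)*100 = 4.4944 %


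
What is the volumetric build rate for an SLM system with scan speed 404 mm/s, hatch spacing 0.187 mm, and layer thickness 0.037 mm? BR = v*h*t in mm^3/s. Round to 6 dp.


Rate = 404 * 0.187 * 0.037 = 2.795276 mm^3/s


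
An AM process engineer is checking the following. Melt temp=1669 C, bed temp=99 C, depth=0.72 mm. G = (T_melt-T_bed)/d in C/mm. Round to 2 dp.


G = (1669-99)/0.72 = 2180.56 C/mm


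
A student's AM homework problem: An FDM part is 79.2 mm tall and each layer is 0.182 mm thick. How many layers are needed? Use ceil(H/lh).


Layers = ceil(79.2/0.182) = 436


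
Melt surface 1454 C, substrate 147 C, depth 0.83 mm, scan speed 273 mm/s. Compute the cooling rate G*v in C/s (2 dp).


G = (1454-147)/0.83 = 1574.69879518 C/mm
CR = 1574.69879518 * 273 = 429892.77 C/s


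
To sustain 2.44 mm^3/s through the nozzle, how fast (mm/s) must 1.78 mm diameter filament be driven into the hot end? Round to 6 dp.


A = pi*(1.78/2)^2 = 2.488456
v = 2.44 / 2.488456 = 0.980528 mm/s


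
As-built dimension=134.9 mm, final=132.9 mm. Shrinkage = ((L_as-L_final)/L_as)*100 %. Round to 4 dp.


Shrinkage = ((134.9-132.9)/134.9)*100 = 1.4826 %


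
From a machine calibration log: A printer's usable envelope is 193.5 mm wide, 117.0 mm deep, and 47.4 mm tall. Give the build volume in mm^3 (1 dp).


V = 193.5 * 117.0 * 47.4 = 1073112.3 mm^3


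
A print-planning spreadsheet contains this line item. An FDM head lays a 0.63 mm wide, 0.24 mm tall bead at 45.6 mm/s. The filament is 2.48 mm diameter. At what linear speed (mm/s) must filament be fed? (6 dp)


Q = 0.63 * 0.24 * 45.6 = 6.89472 mm^3/s
A_fil = pi*(2.48/2)^2 = 4.83051286 mm^2
v_feed = 6.89472 / 4.83051286 = 1.427327 mm/s


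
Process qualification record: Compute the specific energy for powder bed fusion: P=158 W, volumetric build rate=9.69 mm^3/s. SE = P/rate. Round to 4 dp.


SE = 158 / 9.69 = 16.3055 J/mm^3


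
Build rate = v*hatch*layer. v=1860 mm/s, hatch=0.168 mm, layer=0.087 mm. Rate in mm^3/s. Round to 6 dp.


Rate = 1860 * 0.168 * 0.087 = 27.18576 mm^3/s


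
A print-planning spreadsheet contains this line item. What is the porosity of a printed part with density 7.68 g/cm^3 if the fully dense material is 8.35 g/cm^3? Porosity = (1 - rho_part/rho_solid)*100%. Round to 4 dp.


Porosity = (1-7.68/8.35)*100 = 8.024 %


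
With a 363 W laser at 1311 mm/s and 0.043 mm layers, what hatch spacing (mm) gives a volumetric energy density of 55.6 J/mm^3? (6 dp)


h = 363 / (55.6*1311*0.043) = 0.115814 mm


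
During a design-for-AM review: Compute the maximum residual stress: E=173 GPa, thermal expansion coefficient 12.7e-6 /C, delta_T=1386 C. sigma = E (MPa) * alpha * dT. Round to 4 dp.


sigma = 173*1000 * 12.7e-6 * 1386 = 3045.1806 MPa


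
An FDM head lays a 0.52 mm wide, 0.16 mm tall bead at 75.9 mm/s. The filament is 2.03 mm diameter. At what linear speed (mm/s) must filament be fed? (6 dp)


Q = 0.52 * 0.16 * 75.9 = 6.31488 mm^3/s
A_fil = pi*(2.03/2)^2 = 3.23654729 mm^2
v_feed = 6.31488 / 3.23654729 = 1.951116 mm/s


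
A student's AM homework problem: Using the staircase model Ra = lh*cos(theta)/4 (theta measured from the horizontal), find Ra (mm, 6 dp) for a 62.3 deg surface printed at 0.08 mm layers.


Ra = 0.08 * cos(62.3) / 4 = 0.009297 mm


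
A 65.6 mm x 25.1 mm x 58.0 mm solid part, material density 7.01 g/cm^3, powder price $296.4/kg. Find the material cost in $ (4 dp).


V = 65.6 * 25.1 * 58.0 = 95500.48 mm^3 = 95.50048 cm^3
Mass = 95.50048 * 7.01 / 1000 = 0.66945836 kg
Cost = 0.66945836 * 296.4 = 198.4275 $


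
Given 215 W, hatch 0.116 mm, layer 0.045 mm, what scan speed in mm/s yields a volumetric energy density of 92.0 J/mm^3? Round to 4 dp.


v = 215 / (92.0*0.116*0.045) = 447.6928 mm/s


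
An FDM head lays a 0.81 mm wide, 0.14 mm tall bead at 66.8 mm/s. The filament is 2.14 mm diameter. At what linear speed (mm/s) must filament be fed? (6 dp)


Q = 0.81 * 0.14 * 66.8 = 7.57512 mm^3/s
A_fil = pi*(2.14/2)^2 = 3.59680943 mm^2
v_feed = 7.57512 / 3.59680943 = 2.106067 mm/s


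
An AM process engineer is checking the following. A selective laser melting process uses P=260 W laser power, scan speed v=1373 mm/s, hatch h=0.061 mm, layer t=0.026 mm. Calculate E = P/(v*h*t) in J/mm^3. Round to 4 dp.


E = 260 / (1373*0.061*0.026) = 119.3987 J/mm^3


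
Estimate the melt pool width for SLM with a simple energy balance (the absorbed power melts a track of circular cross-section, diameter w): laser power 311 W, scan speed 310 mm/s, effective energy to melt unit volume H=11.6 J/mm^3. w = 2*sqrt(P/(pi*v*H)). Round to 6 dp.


w = 2*sqrt(311/(pi*310*11.6)) = 0.331837 mm


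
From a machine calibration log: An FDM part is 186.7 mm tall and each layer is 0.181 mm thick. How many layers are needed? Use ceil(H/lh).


Layers = ceil(186.7/0.181) = 1032


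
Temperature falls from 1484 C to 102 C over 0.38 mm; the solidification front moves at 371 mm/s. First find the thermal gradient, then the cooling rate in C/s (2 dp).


G = (1484-102)/0.38 = 3636.84210526 C/mm
CR = 3636.84210526 * 371 = 1349268.42 C/s


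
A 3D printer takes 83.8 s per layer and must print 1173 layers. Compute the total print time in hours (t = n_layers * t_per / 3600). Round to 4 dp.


t = 1173 * 83.8 / 3600 = 27.3048 hrs


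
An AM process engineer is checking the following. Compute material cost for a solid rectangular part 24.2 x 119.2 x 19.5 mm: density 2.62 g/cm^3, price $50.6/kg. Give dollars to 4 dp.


V = 24.2 * 119.2 * 19.5 = 56250.48 mm^3 = 56.25048 cm^3
Mass = 56.25048 * 2.62 / 1000 = 0.14737626 kg
Cost = 0.14737626 * 50.6 = 7.4572 $


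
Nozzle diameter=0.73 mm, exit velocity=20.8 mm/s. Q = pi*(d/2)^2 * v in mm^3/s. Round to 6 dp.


A = pi*(0.73/2)^2 = 0.41853868 mm^2
Q = 0.41853868 * 20.8 = 8.705605 mm^3/s


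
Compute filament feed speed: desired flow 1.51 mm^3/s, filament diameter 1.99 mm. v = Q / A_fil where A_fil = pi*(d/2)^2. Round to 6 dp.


A = pi*(1.99/2)^2 = 3.110255
v = 1.51 / 3.110255 = 0.485491 mm/s


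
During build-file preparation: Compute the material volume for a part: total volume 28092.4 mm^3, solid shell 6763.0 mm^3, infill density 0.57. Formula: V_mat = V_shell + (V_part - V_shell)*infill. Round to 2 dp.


V_infill = (28092.4 - 6763.0) * 0.57 = 12157.76
V_total = 6763.0 + 12157.76 = 18920.76 mm^3


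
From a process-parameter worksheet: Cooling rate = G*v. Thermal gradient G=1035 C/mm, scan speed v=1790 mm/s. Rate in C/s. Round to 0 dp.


CR = 1035 * 1790 = 1852650 C/s


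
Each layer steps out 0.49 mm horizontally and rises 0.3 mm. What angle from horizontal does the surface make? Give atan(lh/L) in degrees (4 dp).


angle = atan(0.3/0.49) = 31.4768 degrees


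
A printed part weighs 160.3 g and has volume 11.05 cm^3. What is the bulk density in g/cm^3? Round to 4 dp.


rho = 160.3 / 11.05 = 14.5068 g/cm^3


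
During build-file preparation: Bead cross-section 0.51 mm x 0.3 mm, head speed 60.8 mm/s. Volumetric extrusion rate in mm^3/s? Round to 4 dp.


Rate = 0.51 * 0.3 * 60.8 = 9.3024 mm^3/s
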